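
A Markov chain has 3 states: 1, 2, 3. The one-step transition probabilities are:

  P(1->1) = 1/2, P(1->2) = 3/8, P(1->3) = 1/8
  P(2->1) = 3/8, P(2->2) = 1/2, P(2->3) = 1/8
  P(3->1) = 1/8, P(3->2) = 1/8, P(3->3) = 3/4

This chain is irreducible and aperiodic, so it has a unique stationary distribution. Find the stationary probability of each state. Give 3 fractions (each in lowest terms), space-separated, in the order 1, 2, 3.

The stationary distribution satisfies pi = pi * P, i.e.:
  pi_1 = 1/2*pi_1 + 3/8*pi_2 + 1/8*pi_3
  pi_2 = 3/8*pi_1 + 1/2*pi_2 + 1/8*pi_3
  pi_3 = 1/8*pi_1 + 1/8*pi_2 + 3/4*pi_3
with normalization: pi_1 + pi_2 + pi_3 = 1.

Using the first 2 balance equations plus normalization, the linear system A*pi = b is:
  [-1/2, 3/8, 1/8] . pi = 0
  [3/8, -1/2, 1/8] . pi = 0
  [1, 1, 1] . pi = 1

Solving yields:
  pi_1 = 1/3
  pi_2 = 1/3
  pi_3 = 1/3

Verification (pi * P):
  1/3*1/2 + 1/3*3/8 + 1/3*1/8 = 1/3 = pi_1  (ok)
  1/3*3/8 + 1/3*1/2 + 1/3*1/8 = 1/3 = pi_2  (ok)
  1/3*1/8 + 1/3*1/8 + 1/3*3/4 = 1/3 = pi_3  (ok)

Answer: 1/3 1/3 1/3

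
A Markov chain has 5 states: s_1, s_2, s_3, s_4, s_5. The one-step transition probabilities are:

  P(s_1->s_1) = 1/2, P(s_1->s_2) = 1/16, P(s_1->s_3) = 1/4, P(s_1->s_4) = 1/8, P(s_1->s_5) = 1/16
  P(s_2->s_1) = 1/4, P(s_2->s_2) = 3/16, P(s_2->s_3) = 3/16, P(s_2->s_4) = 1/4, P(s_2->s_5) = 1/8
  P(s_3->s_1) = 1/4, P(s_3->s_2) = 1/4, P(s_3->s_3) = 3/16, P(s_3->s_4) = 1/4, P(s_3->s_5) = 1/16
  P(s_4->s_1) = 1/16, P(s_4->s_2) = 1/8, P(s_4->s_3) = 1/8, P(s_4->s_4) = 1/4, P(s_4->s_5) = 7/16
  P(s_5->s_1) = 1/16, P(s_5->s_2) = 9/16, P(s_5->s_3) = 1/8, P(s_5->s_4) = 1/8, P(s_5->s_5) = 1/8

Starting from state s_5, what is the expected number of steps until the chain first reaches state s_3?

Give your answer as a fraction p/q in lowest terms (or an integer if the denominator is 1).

Let h_i = expected steps to first reach s_3 from state i.
Boundary: h_s_3 = 0.
First-step equations for the other states:
  h_s_1 = 1 + 1/2*h_s_1 + 1/16*h_s_2 + 1/4*h_s_3 + 1/8*h_s_4 + 1/16*h_s_5
  h_s_2 = 1 + 1/4*h_s_1 + 3/16*h_s_2 + 3/16*h_s_3 + 1/4*h_s_4 + 1/8*h_s_5
  h_s_4 = 1 + 1/16*h_s_1 + 1/8*h_s_2 + 1/8*h_s_3 + 1/4*h_s_4 + 7/16*h_s_5
  h_s_5 = 1 + 1/16*h_s_1 + 9/16*h_s_2 + 1/8*h_s_3 + 1/8*h_s_4 + 1/8*h_s_5

Substituting h_s_3 = 0 and rearranging gives the linear system (I - Q) h = 1:
  [1/2, -1/16, -1/8, -1/16] . (h_s_1, h_s_2, h_s_4, h_s_5) = 1
  [-1/4, 13/16, -1/4, -1/8] . (h_s_1, h_s_2, h_s_4, h_s_5) = 1
  [-1/16, -1/8, 3/4, -7/16] . (h_s_1, h_s_2, h_s_4, h_s_5) = 1
  [-1/16, -9/16, -1/8, 7/8] . (h_s_1, h_s_2, h_s_4, h_s_5) = 1

Solving yields:
  h_s_1 = 772/155
  h_s_2 = 864/155
  h_s_4 = 954/155
  h_s_5 = 924/155

Starting state is s_5, so the expected hitting time is h_s_5 = 924/155.

Answer: 924/155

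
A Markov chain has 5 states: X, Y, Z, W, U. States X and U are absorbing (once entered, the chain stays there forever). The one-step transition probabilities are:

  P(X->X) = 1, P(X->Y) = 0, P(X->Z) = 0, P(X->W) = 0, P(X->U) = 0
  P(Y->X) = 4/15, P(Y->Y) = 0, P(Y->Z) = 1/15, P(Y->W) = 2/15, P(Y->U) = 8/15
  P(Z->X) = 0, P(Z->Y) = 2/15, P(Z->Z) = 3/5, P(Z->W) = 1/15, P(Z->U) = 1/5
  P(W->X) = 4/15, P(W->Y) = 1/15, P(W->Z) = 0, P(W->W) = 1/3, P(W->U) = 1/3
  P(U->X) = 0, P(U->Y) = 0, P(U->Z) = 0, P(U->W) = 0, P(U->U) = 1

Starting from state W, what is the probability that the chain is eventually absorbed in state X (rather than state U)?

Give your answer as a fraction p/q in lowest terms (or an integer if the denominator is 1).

Answer: 376/867

Derivation:
Let a_i = P(absorbed in X | start in state i).
Boundary conditions: a_X = 1, a_U = 0.
For each transient state i, a_i = sum_j P(i->j) * a_j:
  a_Y = 4/15*a_X + 0*a_Y + 1/15*a_Z + 2/15*a_W + 8/15*a_U
  a_Z = 0*a_X + 2/15*a_Y + 3/5*a_Z + 1/15*a_W + 1/5*a_U
  a_W = 4/15*a_X + 1/15*a_Y + 0*a_Z + 1/3*a_W + 1/3*a_U

Substituting a_X = 1 and a_U = 0, rearrange to (I - Q) a = r where r[i] = P(i -> X):
  [1, -1/15, -2/15] . (a_Y, a_Z, a_W) = 4/15
  [-2/15, 2/5, -1/15] . (a_Y, a_Z, a_W) = 0
  [-1/15, 0, 2/3] . (a_Y, a_Z, a_W) = 4/15

Solving yields:
  a_Y = 292/867
  a_Z = 160/867
  a_W = 376/867

Starting state is W, so the absorption probability is a_W = 376/867.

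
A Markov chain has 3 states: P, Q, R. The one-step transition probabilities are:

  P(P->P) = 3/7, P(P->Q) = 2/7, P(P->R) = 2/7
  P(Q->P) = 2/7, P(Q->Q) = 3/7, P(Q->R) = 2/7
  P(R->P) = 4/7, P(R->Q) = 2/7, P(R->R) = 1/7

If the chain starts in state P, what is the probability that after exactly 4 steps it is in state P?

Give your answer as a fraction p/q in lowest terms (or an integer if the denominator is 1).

Answer: 143/343

Derivation:
Computing P^4 by repeated multiplication:
P^1 =
  P: [3/7, 2/7, 2/7]
  Q: [2/7, 3/7, 2/7]
  R: [4/7, 2/7, 1/7]
P^2 =
  P: [3/7, 16/49, 12/49]
  Q: [20/49, 17/49, 12/49]
  R: [20/49, 16/49, 13/49]
P^3 =
  P: [143/343, 114/343, 86/343]
  Q: [142/343, 115/343, 86/343]
  R: [144/343, 114/343, 85/343]
P^4 =
  P: [143/343, 800/2401, 600/2401]
  Q: [1000/2401, 801/2401, 600/2401]
  R: [1000/2401, 800/2401, 601/2401]

(P^4)[P -> P] = 143/343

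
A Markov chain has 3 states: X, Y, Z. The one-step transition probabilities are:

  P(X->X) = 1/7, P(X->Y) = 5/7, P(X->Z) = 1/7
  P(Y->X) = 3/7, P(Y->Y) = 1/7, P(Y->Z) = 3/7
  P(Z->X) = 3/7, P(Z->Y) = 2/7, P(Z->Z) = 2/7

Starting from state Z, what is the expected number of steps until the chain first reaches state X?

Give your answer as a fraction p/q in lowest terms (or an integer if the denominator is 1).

Let h_i = expected steps to first reach X from state i.
Boundary: h_X = 0.
First-step equations for the other states:
  h_Y = 1 + 3/7*h_X + 1/7*h_Y + 3/7*h_Z
  h_Z = 1 + 3/7*h_X + 2/7*h_Y + 2/7*h_Z

Substituting h_X = 0 and rearranging gives the linear system (I - Q) h = 1:
  [6/7, -3/7] . (h_Y, h_Z) = 1
  [-2/7, 5/7] . (h_Y, h_Z) = 1

Solving yields:
  h_Y = 7/3
  h_Z = 7/3

Starting state is Z, so the expected hitting time is h_Z = 7/3.

Answer: 7/3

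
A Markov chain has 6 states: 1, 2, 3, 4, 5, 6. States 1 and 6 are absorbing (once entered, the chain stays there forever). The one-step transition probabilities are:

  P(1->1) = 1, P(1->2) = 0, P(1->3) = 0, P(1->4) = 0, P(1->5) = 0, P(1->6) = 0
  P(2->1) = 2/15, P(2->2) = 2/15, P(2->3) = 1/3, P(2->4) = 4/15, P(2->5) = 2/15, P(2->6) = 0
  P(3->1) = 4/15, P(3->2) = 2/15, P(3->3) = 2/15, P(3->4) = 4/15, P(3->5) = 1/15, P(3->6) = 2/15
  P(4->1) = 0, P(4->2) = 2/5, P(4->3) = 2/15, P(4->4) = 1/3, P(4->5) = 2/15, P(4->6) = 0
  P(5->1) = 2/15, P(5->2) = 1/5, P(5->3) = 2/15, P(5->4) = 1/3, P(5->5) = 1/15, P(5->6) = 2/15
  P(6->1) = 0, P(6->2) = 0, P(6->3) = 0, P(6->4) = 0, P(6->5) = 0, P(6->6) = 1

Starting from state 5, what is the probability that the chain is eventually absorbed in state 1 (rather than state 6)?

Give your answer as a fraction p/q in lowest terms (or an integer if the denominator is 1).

Answer: 539/823

Derivation:
Let a_i = P(absorbed in 1 | start in state i).
Boundary conditions: a_1 = 1, a_6 = 0.
For each transient state i, a_i = sum_j P(i->j) * a_j:
  a_2 = 2/15*a_1 + 2/15*a_2 + 1/3*a_3 + 4/15*a_4 + 2/15*a_5 + 0*a_6
  a_3 = 4/15*a_1 + 2/15*a_2 + 2/15*a_3 + 4/15*a_4 + 1/15*a_5 + 2/15*a_6
  a_4 = 0*a_1 + 2/5*a_2 + 2/15*a_3 + 1/3*a_4 + 2/15*a_5 + 0*a_6
  a_5 = 2/15*a_1 + 1/5*a_2 + 2/15*a_3 + 1/3*a_4 + 1/15*a_5 + 2/15*a_6

Substituting a_1 = 1 and a_6 = 0, rearrange to (I - Q) a = r where r[i] = P(i -> 1):
  [13/15, -1/3, -4/15, -2/15] . (a_2, a_3, a_4, a_5) = 2/15
  [-2/15, 13/15, -4/15, -1/15] . (a_2, a_3, a_4, a_5) = 4/15
  [-2/5, -2/15, 2/3, -2/15] . (a_2, a_3, a_4, a_5) = 0
  [-1/5, -2/15, -1/3, 14/15] . (a_2, a_3, a_4, a_5) = 2/15

Solving yields:
  a_2 = 609/823
  a_3 = 569/823
  a_4 = 587/823
  a_5 = 539/823

Starting state is 5, so the absorption probability is a_5 = 539/823.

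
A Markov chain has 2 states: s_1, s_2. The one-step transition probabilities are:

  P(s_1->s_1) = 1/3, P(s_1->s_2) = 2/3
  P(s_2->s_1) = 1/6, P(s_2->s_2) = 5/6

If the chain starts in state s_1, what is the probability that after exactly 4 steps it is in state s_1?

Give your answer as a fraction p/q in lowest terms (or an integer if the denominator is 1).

Computing P^4 by repeated multiplication:
P^1 =
  s_1: [1/3, 2/3]
  s_2: [1/6, 5/6]
P^2 =
  s_1: [2/9, 7/9]
  s_2: [7/36, 29/36]
P^3 =
  s_1: [11/54, 43/54]
  s_2: [43/216, 173/216]
P^4 =
  s_1: [65/324, 259/324]
  s_2: [259/1296, 1037/1296]

(P^4)[s_1 -> s_1] = 65/324

Answer: 65/324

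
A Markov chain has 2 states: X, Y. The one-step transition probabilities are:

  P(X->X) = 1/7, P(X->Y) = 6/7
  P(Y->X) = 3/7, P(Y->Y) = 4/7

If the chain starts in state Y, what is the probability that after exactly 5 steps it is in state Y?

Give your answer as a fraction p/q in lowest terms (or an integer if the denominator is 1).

Answer: 11194/16807

Derivation:
Computing P^5 by repeated multiplication:
P^1 =
  X: [1/7, 6/7]
  Y: [3/7, 4/7]
P^2 =
  X: [19/49, 30/49]
  Y: [15/49, 34/49]
P^3 =
  X: [109/343, 234/343]
  Y: [117/343, 226/343]
P^4 =
  X: [811/2401, 1590/2401]
  Y: [795/2401, 1606/2401]
P^5 =
  X: [5581/16807, 11226/16807]
  Y: [5613/16807, 11194/16807]

(P^5)[Y -> Y] = 11194/16807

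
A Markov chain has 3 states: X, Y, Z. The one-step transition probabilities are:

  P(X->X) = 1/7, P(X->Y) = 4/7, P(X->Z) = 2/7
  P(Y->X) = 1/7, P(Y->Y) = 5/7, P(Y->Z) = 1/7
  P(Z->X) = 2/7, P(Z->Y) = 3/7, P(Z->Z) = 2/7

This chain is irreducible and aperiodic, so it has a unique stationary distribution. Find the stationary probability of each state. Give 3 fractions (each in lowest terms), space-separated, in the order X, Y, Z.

Answer: 7/41 26/41 8/41

Derivation:
The stationary distribution satisfies pi = pi * P, i.e.:
  pi_X = 1/7*pi_X + 1/7*pi_Y + 2/7*pi_Z
  pi_Y = 4/7*pi_X + 5/7*pi_Y + 3/7*pi_Z
  pi_Z = 2/7*pi_X + 1/7*pi_Y + 2/7*pi_Z
with normalization: pi_X + pi_Y + pi_Z = 1.

Using the first 2 balance equations plus normalization, the linear system A*pi = b is:
  [-6/7, 1/7, 2/7] . pi = 0
  [4/7, -2/7, 3/7] . pi = 0
  [1, 1, 1] . pi = 1

Solving yields:
  pi_X = 7/41
  pi_Y = 26/41
  pi_Z = 8/41

Verification (pi * P):
  7/41*1/7 + 26/41*1/7 + 8/41*2/7 = 7/41 = pi_X  (ok)
  7/41*4/7 + 26/41*5/7 + 8/41*3/7 = 26/41 = pi_Y  (ok)
  7/41*2/7 + 26/41*1/7 + 8/41*2/7 = 8/41 = pi_Z  (ok)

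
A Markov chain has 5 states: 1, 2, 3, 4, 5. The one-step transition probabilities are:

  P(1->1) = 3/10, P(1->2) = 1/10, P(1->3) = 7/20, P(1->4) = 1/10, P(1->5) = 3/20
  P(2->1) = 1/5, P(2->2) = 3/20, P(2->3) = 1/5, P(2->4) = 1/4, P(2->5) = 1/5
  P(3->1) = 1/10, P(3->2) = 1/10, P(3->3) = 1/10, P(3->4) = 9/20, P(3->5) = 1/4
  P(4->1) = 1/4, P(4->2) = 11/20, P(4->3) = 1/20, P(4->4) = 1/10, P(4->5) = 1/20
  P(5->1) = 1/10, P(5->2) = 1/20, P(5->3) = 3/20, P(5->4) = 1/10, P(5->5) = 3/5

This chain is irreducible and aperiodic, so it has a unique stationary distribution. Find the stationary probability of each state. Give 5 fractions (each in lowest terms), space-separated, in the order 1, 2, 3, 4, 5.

The stationary distribution satisfies pi = pi * P, i.e.:
  pi_1 = 3/10*pi_1 + 1/5*pi_2 + 1/10*pi_3 + 1/4*pi_4 + 1/10*pi_5
  pi_2 = 1/10*pi_1 + 3/20*pi_2 + 1/10*pi_3 + 11/20*pi_4 + 1/20*pi_5
  pi_3 = 7/20*pi_1 + 1/5*pi_2 + 1/10*pi_3 + 1/20*pi_4 + 3/20*pi_5
  pi_4 = 1/10*pi_1 + 1/4*pi_2 + 9/20*pi_3 + 1/10*pi_4 + 1/10*pi_5
  pi_5 = 3/20*pi_1 + 1/5*pi_2 + 1/4*pi_3 + 1/20*pi_4 + 3/5*pi_5
with normalization: pi_1 + pi_2 + pi_3 + pi_4 + pi_5 = 1.

Using the first 4 balance equations plus normalization, the linear system A*pi = b is:
  [-7/10, 1/5, 1/10, 1/4, 1/10] . pi = 0
  [1/10, -17/20, 1/10, 11/20, 1/20] . pi = 0
  [7/20, 1/5, -9/10, 1/20, 3/20] . pi = 0
  [1/10, 1/4, 9/20, -9/10, 1/10] . pi = 0
  [1, 1, 1, 1, 1] . pi = 1

Solving yields:
  pi_1 = 2867/15746
  pi_2 = 19637/110222
  pi_3 = 18555/110222
  pi_4 = 10231/55111
  pi_5 = 31499/110222

Verification (pi * P):
  2867/15746*3/10 + 19637/110222*1/5 + 18555/110222*1/10 + 10231/55111*1/4 + 31499/110222*1/10 = 2867/15746 = pi_1  (ok)
  2867/15746*1/10 + 19637/110222*3/20 + 18555/110222*1/10 + 10231/55111*11/20 + 31499/110222*1/20 = 19637/110222 = pi_2  (ok)
  2867/15746*7/20 + 19637/110222*1/5 + 18555/110222*1/10 + 10231/55111*1/20 + 31499/110222*3/20 = 18555/110222 = pi_3  (ok)
  2867/15746*1/10 + 19637/110222*1/4 + 18555/110222*9/20 + 10231/55111*1/10 + 31499/110222*1/10 = 10231/55111 = pi_4  (ok)
  2867/15746*3/20 + 19637/110222*1/5 + 18555/110222*1/4 + 10231/55111*1/20 + 31499/110222*3/5 = 31499/110222 = pi_5  (ok)

Answer: 2867/15746 19637/110222 18555/110222 10231/55111 31499/110222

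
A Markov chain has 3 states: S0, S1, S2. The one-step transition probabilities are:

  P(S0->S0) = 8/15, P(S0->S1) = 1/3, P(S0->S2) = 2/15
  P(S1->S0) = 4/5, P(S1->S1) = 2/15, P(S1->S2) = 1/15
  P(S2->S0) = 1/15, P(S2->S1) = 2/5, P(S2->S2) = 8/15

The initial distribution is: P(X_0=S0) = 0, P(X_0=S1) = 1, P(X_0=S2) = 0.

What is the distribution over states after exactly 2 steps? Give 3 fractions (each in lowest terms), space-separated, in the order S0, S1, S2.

Propagating the distribution step by step (d_{t+1} = d_t * P):
d_0 = (S0=0, S1=1, S2=0)
  d_1[S0] = 0*8/15 + 1*4/5 + 0*1/15 = 4/5
  d_1[S1] = 0*1/3 + 1*2/15 + 0*2/5 = 2/15
  d_1[S2] = 0*2/15 + 1*1/15 + 0*8/15 = 1/15
d_1 = (S0=4/5, S1=2/15, S2=1/15)
  d_2[S0] = 4/5*8/15 + 2/15*4/5 + 1/15*1/15 = 121/225
  d_2[S1] = 4/5*1/3 + 2/15*2/15 + 1/15*2/5 = 14/45
  d_2[S2] = 4/5*2/15 + 2/15*1/15 + 1/15*8/15 = 34/225
d_2 = (S0=121/225, S1=14/45, S2=34/225)

Answer: 121/225 14/45 34/225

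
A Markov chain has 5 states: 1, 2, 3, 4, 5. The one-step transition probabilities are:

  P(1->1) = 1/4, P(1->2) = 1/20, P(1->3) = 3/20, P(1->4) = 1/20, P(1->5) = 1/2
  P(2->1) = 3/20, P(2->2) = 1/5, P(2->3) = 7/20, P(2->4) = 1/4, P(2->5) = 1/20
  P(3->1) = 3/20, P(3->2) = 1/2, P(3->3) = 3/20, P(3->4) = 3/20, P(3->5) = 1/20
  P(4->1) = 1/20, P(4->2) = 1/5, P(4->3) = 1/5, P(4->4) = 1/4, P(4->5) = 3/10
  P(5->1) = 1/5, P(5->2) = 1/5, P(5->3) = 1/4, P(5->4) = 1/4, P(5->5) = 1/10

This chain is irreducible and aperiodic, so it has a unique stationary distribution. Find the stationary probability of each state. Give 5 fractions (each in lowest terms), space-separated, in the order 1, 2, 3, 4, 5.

Answer: 11963/77325 12617/51550 35033/154650 15187/77325 13733/77325

Derivation:
The stationary distribution satisfies pi = pi * P, i.e.:
  pi_1 = 1/4*pi_1 + 3/20*pi_2 + 3/20*pi_3 + 1/20*pi_4 + 1/5*pi_5
  pi_2 = 1/20*pi_1 + 1/5*pi_2 + 1/2*pi_3 + 1/5*pi_4 + 1/5*pi_5
  pi_3 = 3/20*pi_1 + 7/20*pi_2 + 3/20*pi_3 + 1/5*pi_4 + 1/4*pi_5
  pi_4 = 1/20*pi_1 + 1/4*pi_2 + 3/20*pi_3 + 1/4*pi_4 + 1/4*pi_5
  pi_5 = 1/2*pi_1 + 1/20*pi_2 + 1/20*pi_3 + 3/10*pi_4 + 1/10*pi_5
with normalization: pi_1 + pi_2 + pi_3 + pi_4 + pi_5 = 1.

Using the first 4 balance equations plus normalization, the linear system A*pi = b is:
  [-3/4, 3/20, 3/20, 1/20, 1/5] . pi = 0
  [1/20, -4/5, 1/2, 1/5, 1/5] . pi = 0
  [3/20, 7/20, -17/20, 1/5, 1/4] . pi = 0
  [1/20, 1/4, 3/20, -3/4, 1/4] . pi = 0
  [1, 1, 1, 1, 1] . pi = 1

Solving yields:
  pi_1 = 11963/77325
  pi_2 = 12617/51550
  pi_3 = 35033/154650
  pi_4 = 15187/77325
  pi_5 = 13733/77325

Verification (pi * P):
  11963/77325*1/4 + 12617/51550*3/20 + 35033/154650*3/20 + 15187/77325*1/20 + 13733/77325*1/5 = 11963/77325 = pi_1  (ok)
  11963/77325*1/20 + 12617/51550*1/5 + 35033/154650*1/2 + 15187/77325*1/5 + 13733/77325*1/5 = 12617/51550 = pi_2  (ok)
  11963/77325*3/20 + 12617/51550*7/20 + 35033/154650*3/20 + 15187/77325*1/5 + 13733/77325*1/4 = 35033/154650 = pi_3  (ok)
  11963/77325*1/20 + 12617/51550*1/4 + 35033/154650*3/20 + 15187/77325*1/4 + 13733/77325*1/4 = 15187/77325 = pi_4  (ok)
  11963/77325*1/2 + 12617/51550*1/20 + 35033/154650*1/20 + 15187/77325*3/10 + 13733/77325*1/10 = 13733/77325 = pi_5  (ok)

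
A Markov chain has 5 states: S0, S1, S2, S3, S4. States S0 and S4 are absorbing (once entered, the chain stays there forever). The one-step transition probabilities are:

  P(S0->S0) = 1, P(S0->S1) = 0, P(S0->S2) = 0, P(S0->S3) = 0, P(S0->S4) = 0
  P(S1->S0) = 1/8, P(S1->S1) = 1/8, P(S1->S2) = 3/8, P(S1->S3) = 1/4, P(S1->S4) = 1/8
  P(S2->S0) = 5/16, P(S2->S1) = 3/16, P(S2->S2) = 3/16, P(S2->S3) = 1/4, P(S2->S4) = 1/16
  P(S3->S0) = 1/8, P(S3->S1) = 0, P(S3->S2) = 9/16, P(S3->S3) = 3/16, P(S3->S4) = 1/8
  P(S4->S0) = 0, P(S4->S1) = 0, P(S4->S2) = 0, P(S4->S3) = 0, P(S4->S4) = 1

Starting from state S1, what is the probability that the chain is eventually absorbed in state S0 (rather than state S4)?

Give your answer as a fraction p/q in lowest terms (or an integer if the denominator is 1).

Answer: 13/20

Derivation:
Let a_i = P(absorbed in S0 | start in state i).
Boundary conditions: a_S0 = 1, a_S4 = 0.
For each transient state i, a_i = sum_j P(i->j) * a_j:
  a_S1 = 1/8*a_S0 + 1/8*a_S1 + 3/8*a_S2 + 1/4*a_S3 + 1/8*a_S4
  a_S2 = 5/16*a_S0 + 3/16*a_S1 + 3/16*a_S2 + 1/4*a_S3 + 1/16*a_S4
  a_S3 = 1/8*a_S0 + 0*a_S1 + 9/16*a_S2 + 3/16*a_S3 + 1/8*a_S4

Substituting a_S0 = 1 and a_S4 = 0, rearrange to (I - Q) a = r where r[i] = P(i -> S0):
  [7/8, -3/8, -1/4] . (a_S1, a_S2, a_S3) = 1/8
  [-3/16, 13/16, -1/4] . (a_S1, a_S2, a_S3) = 5/16
  [0, -9/16, 13/16] . (a_S1, a_S2, a_S3) = 1/8

Solving yields:
  a_S1 = 13/20
  a_S2 = 281/380
  a_S3 = 253/380

Starting state is S1, so the absorption probability is a_S1 = 13/20.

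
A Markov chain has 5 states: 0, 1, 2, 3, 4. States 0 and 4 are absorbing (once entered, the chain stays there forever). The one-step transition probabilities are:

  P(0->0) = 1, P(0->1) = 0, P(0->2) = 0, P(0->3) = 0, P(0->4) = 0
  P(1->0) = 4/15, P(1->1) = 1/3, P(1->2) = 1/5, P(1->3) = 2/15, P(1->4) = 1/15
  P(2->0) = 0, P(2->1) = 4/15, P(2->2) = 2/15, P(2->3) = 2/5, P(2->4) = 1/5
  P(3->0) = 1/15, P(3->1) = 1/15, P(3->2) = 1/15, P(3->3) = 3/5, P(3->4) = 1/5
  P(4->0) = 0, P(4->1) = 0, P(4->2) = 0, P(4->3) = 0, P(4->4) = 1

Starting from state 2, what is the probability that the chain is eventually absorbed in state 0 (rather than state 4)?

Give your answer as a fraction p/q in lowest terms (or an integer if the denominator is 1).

Let a_i = P(absorbed in 0 | start in state i).
Boundary conditions: a_0 = 1, a_4 = 0.
For each transient state i, a_i = sum_j P(i->j) * a_j:
  a_1 = 4/15*a_0 + 1/3*a_1 + 1/5*a_2 + 2/15*a_3 + 1/15*a_4
  a_2 = 0*a_0 + 4/15*a_1 + 2/15*a_2 + 2/5*a_3 + 1/5*a_4
  a_3 = 1/15*a_0 + 1/15*a_1 + 1/15*a_2 + 3/5*a_3 + 1/5*a_4

Substituting a_0 = 1 and a_4 = 0, rearrange to (I - Q) a = r where r[i] = P(i -> 0):
  [2/3, -1/5, -2/15] . (a_1, a_2, a_3) = 4/15
  [-4/15, 13/15, -2/5] . (a_1, a_2, a_3) = 0
  [-1/15, -1/15, 2/5] . (a_1, a_2, a_3) = 1/15

Solving yields:
  a_1 = 83/149
  a_2 = 47/149
  a_3 = 93/298

Starting state is 2, so the absorption probability is a_2 = 47/149.

Answer: 47/149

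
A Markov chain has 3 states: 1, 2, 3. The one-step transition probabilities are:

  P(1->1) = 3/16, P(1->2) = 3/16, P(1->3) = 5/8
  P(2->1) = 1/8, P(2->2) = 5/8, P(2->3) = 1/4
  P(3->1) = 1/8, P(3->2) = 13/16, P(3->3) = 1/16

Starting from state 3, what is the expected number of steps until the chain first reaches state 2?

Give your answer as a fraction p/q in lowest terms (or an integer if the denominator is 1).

Answer: 48/35

Derivation:
Let h_i = expected steps to first reach 2 from state i.
Boundary: h_2 = 0.
First-step equations for the other states:
  h_1 = 1 + 3/16*h_1 + 3/16*h_2 + 5/8*h_3
  h_3 = 1 + 1/8*h_1 + 13/16*h_2 + 1/16*h_3

Substituting h_2 = 0 and rearranging gives the linear system (I - Q) h = 1:
  [13/16, -5/8] . (h_1, h_3) = 1
  [-1/8, 15/16] . (h_1, h_3) = 1

Solving yields:
  h_1 = 16/7
  h_3 = 48/35

Starting state is 3, so the expected hitting time is h_3 = 48/35.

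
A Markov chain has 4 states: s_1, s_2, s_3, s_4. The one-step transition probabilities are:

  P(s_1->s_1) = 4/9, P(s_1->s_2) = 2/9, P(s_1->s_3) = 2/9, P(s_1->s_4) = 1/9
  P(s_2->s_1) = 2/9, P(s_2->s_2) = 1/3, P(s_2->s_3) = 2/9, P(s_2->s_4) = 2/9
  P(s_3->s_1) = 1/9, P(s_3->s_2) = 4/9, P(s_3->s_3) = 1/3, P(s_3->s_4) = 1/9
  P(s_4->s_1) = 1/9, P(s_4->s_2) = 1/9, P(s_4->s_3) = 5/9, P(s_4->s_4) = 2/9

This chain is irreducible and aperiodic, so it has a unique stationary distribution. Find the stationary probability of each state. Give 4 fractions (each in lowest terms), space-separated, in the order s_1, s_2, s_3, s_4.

The stationary distribution satisfies pi = pi * P, i.e.:
  pi_s_1 = 4/9*pi_s_1 + 2/9*pi_s_2 + 1/9*pi_s_3 + 1/9*pi_s_4
  pi_s_2 = 2/9*pi_s_1 + 1/3*pi_s_2 + 4/9*pi_s_3 + 1/9*pi_s_4
  pi_s_3 = 2/9*pi_s_1 + 2/9*pi_s_2 + 1/3*pi_s_3 + 5/9*pi_s_4
  pi_s_4 = 1/9*pi_s_1 + 2/9*pi_s_2 + 1/9*pi_s_3 + 2/9*pi_s_4
with normalization: pi_s_1 + pi_s_2 + pi_s_3 + pi_s_4 = 1.

Using the first 3 balance equations plus normalization, the linear system A*pi = b is:
  [-5/9, 2/9, 1/9, 1/9] . pi = 0
  [2/9, -2/3, 4/9, 1/9] . pi = 0
  [2/9, 2/9, -2/3, 5/9] . pi = 0
  [1, 1, 1, 1] . pi = 1

Solving yields:
  pi_s_1 = 56/257
  pi_s_2 = 79/257
  pi_s_3 = 80/257
  pi_s_4 = 42/257

Verification (pi * P):
  56/257*4/9 + 79/257*2/9 + 80/257*1/9 + 42/257*1/9 = 56/257 = pi_s_1  (ok)
  56/257*2/9 + 79/257*1/3 + 80/257*4/9 + 42/257*1/9 = 79/257 = pi_s_2  (ok)
  56/257*2/9 + 79/257*2/9 + 80/257*1/3 + 42/257*5/9 = 80/257 = pi_s_3  (ok)
  56/257*1/9 + 79/257*2/9 + 80/257*1/9 + 42/257*2/9 = 42/257 = pi_s_4  (ok)

Answer: 56/257 79/257 80/257 42/257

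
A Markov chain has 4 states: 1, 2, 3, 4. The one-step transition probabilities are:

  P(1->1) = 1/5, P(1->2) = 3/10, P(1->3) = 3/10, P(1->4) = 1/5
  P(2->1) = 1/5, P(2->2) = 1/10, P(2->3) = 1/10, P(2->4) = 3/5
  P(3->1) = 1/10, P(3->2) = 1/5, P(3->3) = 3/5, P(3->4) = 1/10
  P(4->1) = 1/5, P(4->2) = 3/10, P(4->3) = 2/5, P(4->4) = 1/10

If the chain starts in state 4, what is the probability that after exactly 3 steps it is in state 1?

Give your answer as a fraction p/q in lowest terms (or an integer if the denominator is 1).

Computing P^3 by repeated multiplication:
P^1 =
  1: [1/5, 3/10, 3/10, 1/5]
  2: [1/5, 1/10, 1/10, 3/5]
  3: [1/10, 1/5, 3/5, 1/10]
  4: [1/5, 3/10, 2/5, 1/10]
P^2 =
  1: [17/100, 21/100, 7/20, 27/100]
  2: [19/100, 27/100, 37/100, 17/100]
  3: [7/50, 1/5, 9/20, 21/100]
  4: [4/25, 1/5, 37/100, 27/100]
P^3 =
  1: [33/200, 223/1000, 39/100, 111/500]
  2: [163/1000, 209/1000, 187/500, 127/500]
  3: [31/200, 43/200, 52/125, 107/500]
  4: [163/1000, 223/1000, 199/500, 27/125]

(P^3)[4 -> 1] = 163/1000

Answer: 163/1000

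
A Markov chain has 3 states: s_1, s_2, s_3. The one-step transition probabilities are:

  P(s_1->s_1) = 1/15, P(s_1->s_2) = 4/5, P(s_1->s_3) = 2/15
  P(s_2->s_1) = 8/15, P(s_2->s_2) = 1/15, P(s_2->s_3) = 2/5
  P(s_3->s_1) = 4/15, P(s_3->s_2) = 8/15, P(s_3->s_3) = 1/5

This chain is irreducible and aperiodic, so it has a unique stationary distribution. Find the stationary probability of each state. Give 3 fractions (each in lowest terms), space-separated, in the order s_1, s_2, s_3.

Answer: 6/19 8/19 5/19

Derivation:
The stationary distribution satisfies pi = pi * P, i.e.:
  pi_s_1 = 1/15*pi_s_1 + 8/15*pi_s_2 + 4/15*pi_s_3
  pi_s_2 = 4/5*pi_s_1 + 1/15*pi_s_2 + 8/15*pi_s_3
  pi_s_3 = 2/15*pi_s_1 + 2/5*pi_s_2 + 1/5*pi_s_3
with normalization: pi_s_1 + pi_s_2 + pi_s_3 = 1.

Using the first 2 balance equations plus normalization, the linear system A*pi = b is:
  [-14/15, 8/15, 4/15] . pi = 0
  [4/5, -14/15, 8/15] . pi = 0
  [1, 1, 1] . pi = 1

Solving yields:
  pi_s_1 = 6/19
  pi_s_2 = 8/19
  pi_s_3 = 5/19

Verification (pi * P):
  6/19*1/15 + 8/19*8/15 + 5/19*4/15 = 6/19 = pi_s_1  (ok)
  6/19*4/5 + 8/19*1/15 + 5/19*8/15 = 8/19 = pi_s_2  (ok)
  6/19*2/15 + 8/19*2/5 + 5/19*1/5 = 5/19 = pi_s_3  (ok)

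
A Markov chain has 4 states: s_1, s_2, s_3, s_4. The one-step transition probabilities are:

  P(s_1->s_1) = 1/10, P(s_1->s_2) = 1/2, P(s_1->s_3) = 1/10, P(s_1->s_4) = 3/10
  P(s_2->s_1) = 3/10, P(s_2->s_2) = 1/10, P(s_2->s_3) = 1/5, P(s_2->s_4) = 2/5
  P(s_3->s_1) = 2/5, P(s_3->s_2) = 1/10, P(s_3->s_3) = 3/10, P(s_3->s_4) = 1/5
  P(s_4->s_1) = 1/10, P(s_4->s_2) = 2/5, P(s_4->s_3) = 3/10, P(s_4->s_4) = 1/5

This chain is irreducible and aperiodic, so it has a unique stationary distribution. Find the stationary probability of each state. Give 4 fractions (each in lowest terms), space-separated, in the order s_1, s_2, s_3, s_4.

Answer: 294/1319 359/1319 301/1319 365/1319

Derivation:
The stationary distribution satisfies pi = pi * P, i.e.:
  pi_s_1 = 1/10*pi_s_1 + 3/10*pi_s_2 + 2/5*pi_s_3 + 1/10*pi_s_4
  pi_s_2 = 1/2*pi_s_1 + 1/10*pi_s_2 + 1/10*pi_s_3 + 2/5*pi_s_4
  pi_s_3 = 1/10*pi_s_1 + 1/5*pi_s_2 + 3/10*pi_s_3 + 3/10*pi_s_4
  pi_s_4 = 3/10*pi_s_1 + 2/5*pi_s_2 + 1/5*pi_s_3 + 1/5*pi_s_4
with normalization: pi_s_1 + pi_s_2 + pi_s_3 + pi_s_4 = 1.

Using the first 3 balance equations plus normalization, the linear system A*pi = b is:
  [-9/10, 3/10, 2/5, 1/10] . pi = 0
  [1/2, -9/10, 1/10, 2/5] . pi = 0
  [1/10, 1/5, -7/10, 3/10] . pi = 0
  [1, 1, 1, 1] . pi = 1

Solving yields:
  pi_s_1 = 294/1319
  pi_s_2 = 359/1319
  pi_s_3 = 301/1319
  pi_s_4 = 365/1319

Verification (pi * P):
  294/1319*1/10 + 359/1319*3/10 + 301/1319*2/5 + 365/1319*1/10 = 294/1319 = pi_s_1  (ok)
  294/1319*1/2 + 359/1319*1/10 + 301/1319*1/10 + 365/1319*2/5 = 359/1319 = pi_s_2  (ok)
  294/1319*1/10 + 359/1319*1/5 + 301/1319*3/10 + 365/1319*3/10 = 301/1319 = pi_s_3  (ok)
  294/1319*3/10 + 359/1319*2/5 + 301/1319*1/5 + 365/1319*1/5 = 365/1319 = pi_s_4  (ok)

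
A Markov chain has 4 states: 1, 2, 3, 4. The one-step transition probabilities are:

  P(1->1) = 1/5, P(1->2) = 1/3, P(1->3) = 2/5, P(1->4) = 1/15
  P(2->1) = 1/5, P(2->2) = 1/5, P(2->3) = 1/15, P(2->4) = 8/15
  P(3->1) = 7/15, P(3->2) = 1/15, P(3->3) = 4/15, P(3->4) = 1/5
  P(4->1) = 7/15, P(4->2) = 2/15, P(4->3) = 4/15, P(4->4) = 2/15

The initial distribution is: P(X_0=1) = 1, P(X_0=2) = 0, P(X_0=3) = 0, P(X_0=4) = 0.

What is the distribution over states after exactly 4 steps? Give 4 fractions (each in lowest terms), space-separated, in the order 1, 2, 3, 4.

Answer: 16477/50625 3289/16875 4598/16875 10487/50625

Derivation:
Propagating the distribution step by step (d_{t+1} = d_t * P):
d_0 = (1=1, 2=0, 3=0, 4=0)
  d_1[1] = 1*1/5 + 0*1/5 + 0*7/15 + 0*7/15 = 1/5
  d_1[2] = 1*1/3 + 0*1/5 + 0*1/15 + 0*2/15 = 1/3
  d_1[3] = 1*2/5 + 0*1/15 + 0*4/15 + 0*4/15 = 2/5
  d_1[4] = 1*1/15 + 0*8/15 + 0*1/5 + 0*2/15 = 1/15
d_1 = (1=1/5, 2=1/3, 3=2/5, 4=1/15)
  d_2[1] = 1/5*1/5 + 1/3*1/5 + 2/5*7/15 + 1/15*7/15 = 73/225
  d_2[2] = 1/5*1/3 + 1/3*1/5 + 2/5*1/15 + 1/15*2/15 = 38/225
  d_2[3] = 1/5*2/5 + 1/3*1/15 + 2/5*4/15 + 1/15*4/15 = 17/75
  d_2[4] = 1/5*1/15 + 1/3*8/15 + 2/5*1/5 + 1/15*2/15 = 7/25
d_2 = (1=73/225, 2=38/225, 3=17/75, 4=7/25)
  d_3[1] = 73/225*1/5 + 38/225*1/5 + 17/75*7/15 + 7/25*7/15 = 377/1125
  d_3[2] = 73/225*1/3 + 38/225*1/5 + 17/75*1/15 + 7/25*2/15 = 656/3375
  d_3[3] = 73/225*2/5 + 38/225*1/15 + 17/75*4/15 + 7/25*4/15 = 932/3375
  d_3[4] = 73/225*1/15 + 38/225*8/15 + 17/75*1/5 + 7/25*2/15 = 656/3375
d_3 = (1=377/1125, 2=656/3375, 3=932/3375, 4=656/3375)
  d_4[1] = 377/1125*1/5 + 656/3375*1/5 + 932/3375*7/15 + 656/3375*7/15 = 16477/50625
  d_4[2] = 377/1125*1/3 + 656/3375*1/5 + 932/3375*1/15 + 656/3375*2/15 = 3289/16875
  d_4[3] = 377/1125*2/5 + 656/3375*1/15 + 932/3375*4/15 + 656/3375*4/15 = 4598/16875
  d_4[4] = 377/1125*1/15 + 656/3375*8/15 + 932/3375*1/5 + 656/3375*2/15 = 10487/50625
d_4 = (1=16477/50625, 2=3289/16875, 3=4598/16875, 4=10487/50625)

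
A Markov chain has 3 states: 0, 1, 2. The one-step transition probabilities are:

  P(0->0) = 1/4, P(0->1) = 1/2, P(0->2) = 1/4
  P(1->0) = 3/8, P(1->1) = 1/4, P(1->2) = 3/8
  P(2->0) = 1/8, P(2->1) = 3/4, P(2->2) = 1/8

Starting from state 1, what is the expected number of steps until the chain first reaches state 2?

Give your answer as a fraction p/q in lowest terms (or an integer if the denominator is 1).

Let h_i = expected steps to first reach 2 from state i.
Boundary: h_2 = 0.
First-step equations for the other states:
  h_0 = 1 + 1/4*h_0 + 1/2*h_1 + 1/4*h_2
  h_1 = 1 + 3/8*h_0 + 1/4*h_1 + 3/8*h_2

Substituting h_2 = 0 and rearranging gives the linear system (I - Q) h = 1:
  [3/4, -1/2] . (h_0, h_1) = 1
  [-3/8, 3/4] . (h_0, h_1) = 1

Solving yields:
  h_0 = 10/3
  h_1 = 3

Starting state is 1, so the expected hitting time is h_1 = 3.

Answer: 3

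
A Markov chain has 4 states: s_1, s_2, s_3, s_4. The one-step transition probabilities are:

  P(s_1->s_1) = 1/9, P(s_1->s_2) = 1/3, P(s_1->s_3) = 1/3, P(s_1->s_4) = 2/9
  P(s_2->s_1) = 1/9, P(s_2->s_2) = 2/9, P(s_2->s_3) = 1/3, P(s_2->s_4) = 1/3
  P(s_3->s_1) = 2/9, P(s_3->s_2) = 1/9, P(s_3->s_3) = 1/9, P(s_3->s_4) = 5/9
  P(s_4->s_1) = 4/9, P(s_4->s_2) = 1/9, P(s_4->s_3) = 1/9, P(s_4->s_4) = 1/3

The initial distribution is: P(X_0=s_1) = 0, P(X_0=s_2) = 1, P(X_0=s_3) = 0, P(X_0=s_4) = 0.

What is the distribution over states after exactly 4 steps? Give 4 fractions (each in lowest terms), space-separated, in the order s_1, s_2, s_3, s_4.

Propagating the distribution step by step (d_{t+1} = d_t * P):
d_0 = (s_1=0, s_2=1, s_3=0, s_4=0)
  d_1[s_1] = 0*1/9 + 1*1/9 + 0*2/9 + 0*4/9 = 1/9
  d_1[s_2] = 0*1/3 + 1*2/9 + 0*1/9 + 0*1/9 = 2/9
  d_1[s_3] = 0*1/3 + 1*1/3 + 0*1/9 + 0*1/9 = 1/3
  d_1[s_4] = 0*2/9 + 1*1/3 + 0*5/9 + 0*1/3 = 1/3
d_1 = (s_1=1/9, s_2=2/9, s_3=1/3, s_4=1/3)
  d_2[s_1] = 1/9*1/9 + 2/9*1/9 + 1/3*2/9 + 1/3*4/9 = 7/27
  d_2[s_2] = 1/9*1/3 + 2/9*2/9 + 1/3*1/9 + 1/3*1/9 = 13/81
  d_2[s_3] = 1/9*1/3 + 2/9*1/3 + 1/3*1/9 + 1/3*1/9 = 5/27
  d_2[s_4] = 1/9*2/9 + 2/9*1/3 + 1/3*5/9 + 1/3*1/3 = 32/81
d_2 = (s_1=7/27, s_2=13/81, s_3=5/27, s_4=32/81)
  d_3[s_1] = 7/27*1/9 + 13/81*1/9 + 5/27*2/9 + 32/81*4/9 = 64/243
  d_3[s_2] = 7/27*1/3 + 13/81*2/9 + 5/27*1/9 + 32/81*1/9 = 136/729
  d_3[s_3] = 7/27*1/3 + 13/81*1/3 + 5/27*1/9 + 32/81*1/9 = 149/729
  d_3[s_4] = 7/27*2/9 + 13/81*1/3 + 5/27*5/9 + 32/81*1/3 = 28/81
d_3 = (s_1=64/243, s_2=136/729, s_3=149/729, s_4=28/81)
  d_4[s_1] = 64/243*1/9 + 136/729*1/9 + 149/729*2/9 + 28/81*4/9 = 1634/6561
  d_4[s_2] = 64/243*1/3 + 136/729*2/9 + 149/729*1/9 + 28/81*1/9 = 1249/6561
  d_4[s_3] = 64/243*1/3 + 136/729*1/3 + 149/729*1/9 + 28/81*1/9 = 1385/6561
  d_4[s_4] = 64/243*2/9 + 136/729*1/3 + 149/729*5/9 + 28/81*1/3 = 2293/6561
d_4 = (s_1=1634/6561, s_2=1249/6561, s_3=1385/6561, s_4=2293/6561)

Answer: 1634/6561 1249/6561 1385/6561 2293/6561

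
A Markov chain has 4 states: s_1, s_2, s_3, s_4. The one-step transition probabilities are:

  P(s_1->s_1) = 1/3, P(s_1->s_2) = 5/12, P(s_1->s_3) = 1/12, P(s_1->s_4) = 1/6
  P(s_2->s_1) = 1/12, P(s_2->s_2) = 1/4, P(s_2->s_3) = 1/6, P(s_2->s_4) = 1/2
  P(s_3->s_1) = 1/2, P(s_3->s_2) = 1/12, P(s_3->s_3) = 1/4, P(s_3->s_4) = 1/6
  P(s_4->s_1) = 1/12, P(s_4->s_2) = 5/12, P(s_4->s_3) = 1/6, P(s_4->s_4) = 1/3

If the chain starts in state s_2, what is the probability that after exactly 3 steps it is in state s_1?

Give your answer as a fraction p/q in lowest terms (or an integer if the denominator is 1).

Computing P^3 by repeated multiplication:
P^1 =
  s_1: [1/3, 5/12, 1/12, 1/6]
  s_2: [1/12, 1/4, 1/6, 1/2]
  s_3: [1/2, 1/12, 1/4, 1/6]
  s_4: [1/12, 5/12, 1/6, 1/3]
P^2 =
  s_1: [29/144, 23/72, 7/48, 1/3]
  s_2: [25/144, 23/72, 25/144, 1/3]
  s_3: [5/16, 23/72, 7/48, 2/9]
  s_4: [25/144, 7/24, 25/144, 13/36]
P^3 =
  s_1: [7/36, 17/54, 35/216, 71/216]
  s_2: [43/216, 11/36, 1/6, 71/216]
  s_3: [2/9, 17/54, 11/72, 67/216]
  s_4: [43/216, 67/216, 1/6, 35/108]

(P^3)[s_2 -> s_1] = 43/216

Answer: 43/216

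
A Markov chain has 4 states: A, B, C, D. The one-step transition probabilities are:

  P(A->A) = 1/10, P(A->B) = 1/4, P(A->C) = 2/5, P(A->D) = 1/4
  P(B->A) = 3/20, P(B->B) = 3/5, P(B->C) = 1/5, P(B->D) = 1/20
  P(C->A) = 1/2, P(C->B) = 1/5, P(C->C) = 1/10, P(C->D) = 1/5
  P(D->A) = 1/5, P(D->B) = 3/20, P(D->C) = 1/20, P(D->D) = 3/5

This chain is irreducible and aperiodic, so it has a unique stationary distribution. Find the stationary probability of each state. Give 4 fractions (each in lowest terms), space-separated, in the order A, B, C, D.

The stationary distribution satisfies pi = pi * P, i.e.:
  pi_A = 1/10*pi_A + 3/20*pi_B + 1/2*pi_C + 1/5*pi_D
  pi_B = 1/4*pi_A + 3/5*pi_B + 1/5*pi_C + 3/20*pi_D
  pi_C = 2/5*pi_A + 1/5*pi_B + 1/10*pi_C + 1/20*pi_D
  pi_D = 1/4*pi_A + 1/20*pi_B + 1/5*pi_C + 3/5*pi_D
with normalization: pi_A + pi_B + pi_C + pi_D = 1.

Using the first 3 balance equations plus normalization, the linear system A*pi = b is:
  [-9/10, 3/20, 1/2, 1/5] . pi = 0
  [1/4, -2/5, 1/5, 3/20] . pi = 0
  [2/5, 1/5, -9/10, 1/20] . pi = 0
  [1, 1, 1, 1] . pi = 1

Solving yields:
  pi_A = 886/4079
  pi_B = 1342/4079
  pi_C = 753/4079
  pi_D = 1098/4079

Verification (pi * P):
  886/4079*1/10 + 1342/4079*3/20 + 753/4079*1/2 + 1098/4079*1/5 = 886/4079 = pi_A  (ok)
  886/4079*1/4 + 1342/4079*3/5 + 753/4079*1/5 + 1098/4079*3/20 = 1342/4079 = pi_B  (ok)
  886/4079*2/5 + 1342/4079*1/5 + 753/4079*1/10 + 1098/4079*1/20 = 753/4079 = pi_C  (ok)
  886/4079*1/4 + 1342/4079*1/20 + 753/4079*1/5 + 1098/4079*3/5 = 1098/4079 = pi_D  (ok)

Answer: 886/4079 1342/4079 753/4079 1098/4079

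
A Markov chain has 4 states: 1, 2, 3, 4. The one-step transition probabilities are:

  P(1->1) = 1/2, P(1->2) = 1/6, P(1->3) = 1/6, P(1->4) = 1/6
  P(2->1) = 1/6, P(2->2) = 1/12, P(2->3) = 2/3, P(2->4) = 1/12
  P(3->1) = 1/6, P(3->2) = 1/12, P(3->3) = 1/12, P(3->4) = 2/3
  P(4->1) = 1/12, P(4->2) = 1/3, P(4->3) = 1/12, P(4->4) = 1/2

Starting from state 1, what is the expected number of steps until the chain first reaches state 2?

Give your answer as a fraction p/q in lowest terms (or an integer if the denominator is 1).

Let h_i = expected steps to first reach 2 from state i.
Boundary: h_2 = 0.
First-step equations for the other states:
  h_1 = 1 + 1/2*h_1 + 1/6*h_2 + 1/6*h_3 + 1/6*h_4
  h_3 = 1 + 1/6*h_1 + 1/12*h_2 + 1/12*h_3 + 2/3*h_4
  h_4 = 1 + 1/12*h_1 + 1/3*h_2 + 1/12*h_3 + 1/2*h_4

Substituting h_2 = 0 and rearranging gives the linear system (I - Q) h = 1:
  [1/2, -1/6, -1/6] . (h_1, h_3, h_4) = 1
  [-1/6, 11/12, -2/3] . (h_1, h_3, h_4) = 1
  [-1/12, -1/12, 1/2] . (h_1, h_3, h_4) = 1

Solving yields:
  h_1 = 220/47
  h_3 = 212/47
  h_4 = 166/47

Starting state is 1, so the expected hitting time is h_1 = 220/47.

Answer: 220/47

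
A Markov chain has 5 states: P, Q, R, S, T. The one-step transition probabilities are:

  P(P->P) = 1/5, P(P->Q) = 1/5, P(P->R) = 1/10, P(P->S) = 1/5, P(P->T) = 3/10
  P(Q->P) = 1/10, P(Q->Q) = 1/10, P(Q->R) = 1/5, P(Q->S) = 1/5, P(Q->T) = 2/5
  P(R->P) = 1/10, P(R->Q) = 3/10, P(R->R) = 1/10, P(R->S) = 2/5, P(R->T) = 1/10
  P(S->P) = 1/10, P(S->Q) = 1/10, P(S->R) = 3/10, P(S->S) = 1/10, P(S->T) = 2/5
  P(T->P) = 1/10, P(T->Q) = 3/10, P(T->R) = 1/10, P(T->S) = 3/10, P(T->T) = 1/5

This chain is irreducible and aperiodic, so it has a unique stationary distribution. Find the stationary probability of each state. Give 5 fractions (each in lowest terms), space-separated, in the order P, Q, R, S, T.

Answer: 1/9 1265/6291 1055/6291 499/2097 1775/6291

Derivation:
The stationary distribution satisfies pi = pi * P, i.e.:
  pi_P = 1/5*pi_P + 1/10*pi_Q + 1/10*pi_R + 1/10*pi_S + 1/10*pi_T
  pi_Q = 1/5*pi_P + 1/10*pi_Q + 3/10*pi_R + 1/10*pi_S + 3/10*pi_T
  pi_R = 1/10*pi_P + 1/5*pi_Q + 1/10*pi_R + 3/10*pi_S + 1/10*pi_T
  pi_S = 1/5*pi_P + 1/5*pi_Q + 2/5*pi_R + 1/10*pi_S + 3/10*pi_T
  pi_T = 3/10*pi_P + 2/5*pi_Q + 1/10*pi_R + 2/5*pi_S + 1/5*pi_T
with normalization: pi_P + pi_Q + pi_R + pi_S + pi_T = 1.

Using the first 4 balance equations plus normalization, the linear system A*pi = b is:
  [-4/5, 1/10, 1/10, 1/10, 1/10] . pi = 0
  [1/5, -9/10, 3/10, 1/10, 3/10] . pi = 0
  [1/10, 1/5, -9/10, 3/10, 1/10] . pi = 0
  [1/5, 1/5, 2/5, -9/10, 3/10] . pi = 0
  [1, 1, 1, 1, 1] . pi = 1

Solving yields:
  pi_P = 1/9
  pi_Q = 1265/6291
  pi_R = 1055/6291
  pi_S = 499/2097
  pi_T = 1775/6291

Verification (pi * P):
  1/9*1/5 + 1265/6291*1/10 + 1055/6291*1/10 + 499/2097*1/10 + 1775/6291*1/10 = 1/9 = pi_P  (ok)
  1/9*1/5 + 1265/6291*1/10 + 1055/6291*3/10 + 499/2097*1/10 + 1775/6291*3/10 = 1265/6291 = pi_Q  (ok)
  1/9*1/10 + 1265/6291*1/5 + 1055/6291*1/10 + 499/2097*3/10 + 1775/6291*1/10 = 1055/6291 = pi_R  (ok)
  1/9*1/5 + 1265/6291*1/5 + 1055/6291*2/5 + 499/2097*1/10 + 1775/6291*3/10 = 499/2097 = pi_S  (ok)
  1/9*3/10 + 1265/6291*2/5 + 1055/6291*1/10 + 499/2097*2/5 + 1775/6291*1/5 = 1775/6291 = pi_T  (ok)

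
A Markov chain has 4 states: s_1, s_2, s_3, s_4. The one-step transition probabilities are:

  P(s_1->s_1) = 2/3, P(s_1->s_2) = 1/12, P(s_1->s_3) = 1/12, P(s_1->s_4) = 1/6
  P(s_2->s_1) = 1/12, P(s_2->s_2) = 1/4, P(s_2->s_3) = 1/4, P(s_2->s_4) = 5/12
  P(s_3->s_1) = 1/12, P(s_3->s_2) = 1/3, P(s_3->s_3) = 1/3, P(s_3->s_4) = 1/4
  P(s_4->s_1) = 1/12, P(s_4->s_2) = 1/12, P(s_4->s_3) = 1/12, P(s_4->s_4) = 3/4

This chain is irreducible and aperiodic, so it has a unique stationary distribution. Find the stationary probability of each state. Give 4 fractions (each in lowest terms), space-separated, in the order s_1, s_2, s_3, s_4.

Answer: 1/5 1/7 1/7 18/35

Derivation:
The stationary distribution satisfies pi = pi * P, i.e.:
  pi_s_1 = 2/3*pi_s_1 + 1/12*pi_s_2 + 1/12*pi_s_3 + 1/12*pi_s_4
  pi_s_2 = 1/12*pi_s_1 + 1/4*pi_s_2 + 1/3*pi_s_3 + 1/12*pi_s_4
  pi_s_3 = 1/12*pi_s_1 + 1/4*pi_s_2 + 1/3*pi_s_3 + 1/12*pi_s_4
  pi_s_4 = 1/6*pi_s_1 + 5/12*pi_s_2 + 1/4*pi_s_3 + 3/4*pi_s_4
with normalization: pi_s_1 + pi_s_2 + pi_s_3 + pi_s_4 = 1.

Using the first 3 balance equations plus normalization, the linear system A*pi = b is:
  [-1/3, 1/12, 1/12, 1/12] . pi = 0
  [1/12, -3/4, 1/3, 1/12] . pi = 0
  [1/12, 1/4, -2/3, 1/12] . pi = 0
  [1, 1, 1, 1] . pi = 1

Solving yields:
  pi_s_1 = 1/5
  pi_s_2 = 1/7
  pi_s_3 = 1/7
  pi_s_4 = 18/35

Verification (pi * P):
  1/5*2/3 + 1/7*1/12 + 1/7*1/12 + 18/35*1/12 = 1/5 = pi_s_1  (ok)
  1/5*1/12 + 1/7*1/4 + 1/7*1/3 + 18/35*1/12 = 1/7 = pi_s_2  (ok)
  1/5*1/12 + 1/7*1/4 + 1/7*1/3 + 18/35*1/12 = 1/7 = pi_s_3  (ok)
  1/5*1/6 + 1/7*5/12 + 1/7*1/4 + 18/35*3/4 = 18/35 = pi_s_4  (ok)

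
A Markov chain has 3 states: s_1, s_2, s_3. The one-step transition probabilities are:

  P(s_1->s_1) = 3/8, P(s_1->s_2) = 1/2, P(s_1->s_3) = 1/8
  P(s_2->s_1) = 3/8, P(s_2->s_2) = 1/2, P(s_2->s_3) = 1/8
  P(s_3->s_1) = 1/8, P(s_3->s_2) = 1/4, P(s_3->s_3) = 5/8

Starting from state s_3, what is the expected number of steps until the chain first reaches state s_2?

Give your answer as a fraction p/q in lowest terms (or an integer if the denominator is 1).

Let h_i = expected steps to first reach s_2 from state i.
Boundary: h_s_2 = 0.
First-step equations for the other states:
  h_s_1 = 1 + 3/8*h_s_1 + 1/2*h_s_2 + 1/8*h_s_3
  h_s_3 = 1 + 1/8*h_s_1 + 1/4*h_s_2 + 5/8*h_s_3

Substituting h_s_2 = 0 and rearranging gives the linear system (I - Q) h = 1:
  [5/8, -1/8] . (h_s_1, h_s_3) = 1
  [-1/8, 3/8] . (h_s_1, h_s_3) = 1

Solving yields:
  h_s_1 = 16/7
  h_s_3 = 24/7

Starting state is s_3, so the expected hitting time is h_s_3 = 24/7.

Answer: 24/7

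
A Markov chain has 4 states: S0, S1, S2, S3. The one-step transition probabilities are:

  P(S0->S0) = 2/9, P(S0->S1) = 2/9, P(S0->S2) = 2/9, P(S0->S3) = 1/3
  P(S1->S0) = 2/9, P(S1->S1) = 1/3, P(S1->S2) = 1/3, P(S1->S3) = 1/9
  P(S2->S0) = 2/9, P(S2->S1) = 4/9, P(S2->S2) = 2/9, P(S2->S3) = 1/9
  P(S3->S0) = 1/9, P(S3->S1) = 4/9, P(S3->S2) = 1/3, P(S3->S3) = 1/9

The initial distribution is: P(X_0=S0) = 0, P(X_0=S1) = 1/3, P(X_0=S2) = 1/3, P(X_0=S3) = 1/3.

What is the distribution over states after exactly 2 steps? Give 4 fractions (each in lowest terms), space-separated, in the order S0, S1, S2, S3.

Answer: 17/81 29/81 68/243 37/243

Derivation:
Propagating the distribution step by step (d_{t+1} = d_t * P):
d_0 = (S0=0, S1=1/3, S2=1/3, S3=1/3)
  d_1[S0] = 0*2/9 + 1/3*2/9 + 1/3*2/9 + 1/3*1/9 = 5/27
  d_1[S1] = 0*2/9 + 1/3*1/3 + 1/3*4/9 + 1/3*4/9 = 11/27
  d_1[S2] = 0*2/9 + 1/3*1/3 + 1/3*2/9 + 1/3*1/3 = 8/27
  d_1[S3] = 0*1/3 + 1/3*1/9 + 1/3*1/9 + 1/3*1/9 = 1/9
d_1 = (S0=5/27, S1=11/27, S2=8/27, S3=1/9)
  d_2[S0] = 5/27*2/9 + 11/27*2/9 + 8/27*2/9 + 1/9*1/9 = 17/81
  d_2[S1] = 5/27*2/9 + 11/27*1/3 + 8/27*4/9 + 1/9*4/9 = 29/81
  d_2[S2] = 5/27*2/9 + 11/27*1/3 + 8/27*2/9 + 1/9*1/3 = 68/243
  d_2[S3] = 5/27*1/3 + 11/27*1/9 + 8/27*1/9 + 1/9*1/9 = 37/243
d_2 = (S0=17/81, S1=29/81, S2=68/243, S3=37/243)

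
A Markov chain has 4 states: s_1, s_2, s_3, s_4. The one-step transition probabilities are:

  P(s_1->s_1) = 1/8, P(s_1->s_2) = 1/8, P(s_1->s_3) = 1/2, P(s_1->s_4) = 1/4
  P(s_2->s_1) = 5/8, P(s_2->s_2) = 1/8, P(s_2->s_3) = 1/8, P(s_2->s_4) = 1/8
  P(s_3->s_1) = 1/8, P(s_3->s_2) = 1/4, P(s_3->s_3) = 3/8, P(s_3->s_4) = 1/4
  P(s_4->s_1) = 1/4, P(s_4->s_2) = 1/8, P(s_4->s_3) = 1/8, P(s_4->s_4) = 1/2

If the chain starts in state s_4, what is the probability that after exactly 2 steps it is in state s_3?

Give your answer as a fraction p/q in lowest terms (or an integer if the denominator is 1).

Computing P^2 by repeated multiplication:
P^1 =
  s_1: [1/8, 1/8, 1/2, 1/4]
  s_2: [5/8, 1/8, 1/8, 1/8]
  s_3: [1/8, 1/4, 3/8, 1/4]
  s_4: [1/4, 1/8, 1/8, 1/2]
P^2 =
  s_1: [7/32, 3/16, 19/64, 19/64]
  s_2: [13/64, 9/64, 25/64, 17/64]
  s_3: [9/32, 11/64, 17/64, 9/32]
  s_4: [1/4, 9/64, 1/4, 23/64]

(P^2)[s_4 -> s_3] = 1/4

Answer: 1/4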